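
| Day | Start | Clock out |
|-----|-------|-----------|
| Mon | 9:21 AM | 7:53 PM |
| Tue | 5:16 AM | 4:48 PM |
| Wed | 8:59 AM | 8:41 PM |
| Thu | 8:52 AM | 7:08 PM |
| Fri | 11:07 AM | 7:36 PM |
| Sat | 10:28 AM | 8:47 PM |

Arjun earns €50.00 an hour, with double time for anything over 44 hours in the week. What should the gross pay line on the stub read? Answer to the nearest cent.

Mon: 9:21 AM–7:53 PM = 10 h 32 min
Tue: 5:16 AM–4:48 PM = 11 h 32 min
Wed: 8:59 AM–8:41 PM = 11 h 42 min
Thu: 8:52 AM–7:08 PM = 10 h 16 min
Fri: 11:07 AM–7:36 PM = 8 h 29 min
Sat: 10:28 AM–8:47 PM = 10 h 19 min
Total worked: 62 h 50 min = 3770 min.
Regular 44 h 0 min = 2640 min at €50.00/h; overtime 18 h 50 min = 1130 min at €100.00/h.
Pay = (2640 × €50.00 + 1130 × €100.00) ÷ 60 = €4083.33.

€4083.33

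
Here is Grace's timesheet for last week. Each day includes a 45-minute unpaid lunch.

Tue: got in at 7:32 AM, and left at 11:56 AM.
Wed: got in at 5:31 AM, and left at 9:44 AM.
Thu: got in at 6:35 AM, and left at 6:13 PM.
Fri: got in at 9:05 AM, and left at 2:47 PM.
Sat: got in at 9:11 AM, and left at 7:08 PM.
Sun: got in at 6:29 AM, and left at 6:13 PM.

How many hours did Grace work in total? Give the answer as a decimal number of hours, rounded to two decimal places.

Tue: 7:32 AM–11:56 AM = 4 h 24 min; less 45 min break → 3 h 39 min
Wed: 5:31 AM–9:44 AM = 4 h 13 min; less 45 min break → 3 h 28 min
Thu: 6:35 AM–6:13 PM = 11 h 38 min; less 45 min break → 10 h 53 min
Fri: 9:05 AM–2:47 PM = 5 h 42 min; less 45 min break → 4 h 57 min
Sat: 9:11 AM–7:08 PM = 9 h 57 min; less 45 min break → 9 h 12 min
Sun: 6:29 AM–6:13 PM = 11 h 44 min; less 45 min break → 10 h 59 min
Total: 3 h 39 min + 3 h 28 min + 10 h 53 min + 4 h 57 min + 9 h 12 min + 10 h 59 min = 43 h 8 min.

43.13 hours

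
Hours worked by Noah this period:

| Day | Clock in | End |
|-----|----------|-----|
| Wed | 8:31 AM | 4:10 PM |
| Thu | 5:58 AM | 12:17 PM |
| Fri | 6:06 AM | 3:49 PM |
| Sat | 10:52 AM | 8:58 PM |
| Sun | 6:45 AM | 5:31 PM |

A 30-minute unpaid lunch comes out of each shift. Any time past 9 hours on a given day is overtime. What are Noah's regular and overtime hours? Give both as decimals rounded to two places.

Wed: 8:31 AM–4:10 PM = 7 h 39 min; less 30 min break → 7 h 9 min
Thu: 5:58 AM–12:17 PM = 6 h 19 min; less 30 min break → 5 h 49 min
Fri: 6:06 AM–3:49 PM = 9 h 43 min; less 30 min break → 9 h 13 min
Sat: 10:52 AM–8:58 PM = 10 h 6 min; less 30 min break → 9 h 36 min
Sun: 6:45 AM–5:31 PM = 10 h 46 min; less 30 min break → 10 h 16 min
Wed reg 7 h 9 min / OT 0 h 0 min; Thu reg 5 h 49 min / OT 0 h 0 min; Fri reg 9 h 0 min / OT 0 h 13 min; Sat reg 9 h 0 min / OT 0 h 36 min; Sun reg 9 h 0 min / OT 1 h 16 min.
Totals: regular 39 h 58 min, overtime 2 h 5 min.

Regular 39.97 hours, overtime 2.08 hours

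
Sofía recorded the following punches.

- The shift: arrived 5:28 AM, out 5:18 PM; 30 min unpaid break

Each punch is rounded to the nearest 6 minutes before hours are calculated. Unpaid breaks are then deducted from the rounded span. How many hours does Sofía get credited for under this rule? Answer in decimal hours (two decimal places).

11.30 hours

The shift: in 5:28 AM→5:30 AM, out 5:18 PM→5:18 PM; 11 h 48 min − 30 min = 11 h 18 min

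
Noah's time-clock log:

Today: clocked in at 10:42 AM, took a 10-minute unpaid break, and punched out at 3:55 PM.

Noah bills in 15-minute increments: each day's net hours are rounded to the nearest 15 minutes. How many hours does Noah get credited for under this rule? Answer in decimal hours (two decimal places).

Today: 10:42 AM–3:55 PM = 5 h 13 min − 10 min = 5 h 3 min → rounds to 5 h 0 min

5.00 hours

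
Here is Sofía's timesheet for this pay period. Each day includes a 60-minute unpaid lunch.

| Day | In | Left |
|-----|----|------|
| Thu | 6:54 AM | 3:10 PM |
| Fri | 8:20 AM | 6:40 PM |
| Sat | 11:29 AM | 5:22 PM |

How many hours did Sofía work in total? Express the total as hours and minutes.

Thu: 6:54 AM–3:10 PM = 8 h 16 min; less 60 min break → 7 h 16 min
Fri: 8:20 AM–6:40 PM = 10 h 20 min; less 60 min break → 9 h 20 min
Sat: 11:29 AM–5:22 PM = 5 h 53 min; less 60 min break → 4 h 53 min
Total: 7 h 16 min + 9 h 20 min + 4 h 53 min = 21 h 29 min.

21 h 29 min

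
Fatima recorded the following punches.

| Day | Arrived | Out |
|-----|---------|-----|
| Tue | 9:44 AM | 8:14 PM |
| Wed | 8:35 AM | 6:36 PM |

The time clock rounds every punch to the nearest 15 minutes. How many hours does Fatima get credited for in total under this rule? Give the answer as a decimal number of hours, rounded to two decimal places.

20.50 hours

Tue: in 9:44 AM→9:45 AM, out 8:14 PM→8:15 PM; 10 h 30 min
Wed: in 8:35 AM→8:30 AM, out 6:36 PM→6:30 PM; 10 h 0 min
Total credited: 20 h 30 min.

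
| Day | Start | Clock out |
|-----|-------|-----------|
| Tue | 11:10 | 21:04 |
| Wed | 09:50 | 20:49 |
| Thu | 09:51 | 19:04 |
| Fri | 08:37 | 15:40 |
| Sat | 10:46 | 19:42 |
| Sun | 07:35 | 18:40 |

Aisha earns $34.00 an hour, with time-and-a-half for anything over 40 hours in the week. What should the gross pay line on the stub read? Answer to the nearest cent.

$2235.50

Tue: 11:10–21:04 = 9 h 54 min
Wed: 09:50–20:49 = 10 h 59 min
Thu: 09:51–19:04 = 9 h 13 min
Fri: 08:37–15:40 = 7 h 3 min
Sat: 10:46–19:42 = 8 h 56 min
Sun: 07:35–18:40 = 11 h 5 min
Total worked: 57 h 10 min = 3430 min.
Regular 40 h 0 min = 2400 min at $34.00/h; overtime 17 h 10 min = 1030 min at $51.00/h.
Pay = (2400 × $34.00 + 1030 × $51.00) ÷ 60 = $2235.50.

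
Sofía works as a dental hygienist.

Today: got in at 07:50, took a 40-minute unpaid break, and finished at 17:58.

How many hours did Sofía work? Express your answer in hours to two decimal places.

9.47 hours

Today: 07:50–17:58 = 10 h 8 min; less 40 min break → 9 h 28 min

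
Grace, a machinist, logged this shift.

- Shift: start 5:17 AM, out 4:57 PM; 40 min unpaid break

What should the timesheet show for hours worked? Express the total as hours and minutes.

Shift: 5:17 AM–4:57 PM = 11 h 40 min; less 40 min break → 11 h 0 min

11 h 0 min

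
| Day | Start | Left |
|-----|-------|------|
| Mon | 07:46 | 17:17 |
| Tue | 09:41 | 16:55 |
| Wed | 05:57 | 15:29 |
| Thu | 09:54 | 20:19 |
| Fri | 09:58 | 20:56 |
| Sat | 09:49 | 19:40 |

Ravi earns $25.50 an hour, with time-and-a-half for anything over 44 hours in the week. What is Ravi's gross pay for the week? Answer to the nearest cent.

$1639.01

Mon: 07:46–17:17 = 9 h 31 min
Tue: 09:41–16:55 = 7 h 14 min
Wed: 05:57–15:29 = 9 h 32 min
Thu: 09:54–20:19 = 10 h 25 min
Fri: 09:58–20:56 = 10 h 58 min
Sat: 09:49–19:40 = 9 h 51 min
Total worked: 57 h 31 min = 3451 min.
Regular 44 h 0 min = 2640 min at $25.50/h; overtime 13 h 31 min = 811 min at $38.25/h.
Pay = (2640 × $25.50 + 811 × $38.25) ÷ 60 = $1639.01.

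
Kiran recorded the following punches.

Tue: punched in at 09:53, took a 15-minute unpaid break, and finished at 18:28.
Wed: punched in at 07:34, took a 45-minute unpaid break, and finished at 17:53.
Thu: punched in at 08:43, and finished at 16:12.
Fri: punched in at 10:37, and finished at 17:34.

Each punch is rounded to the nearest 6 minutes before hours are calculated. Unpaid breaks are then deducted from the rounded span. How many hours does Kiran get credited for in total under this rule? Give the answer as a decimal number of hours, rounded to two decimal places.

32.40 hours

Tue: in 09:53→09:54, out 18:28→18:30; 8 h 36 min − 15 min = 8 h 21 min
Wed: in 07:34→07:36, out 17:53→17:54; 10 h 18 min − 45 min = 9 h 33 min
Thu: in 08:43→08:42, out 16:12→16:12; 7 h 30 min
Fri: in 10:37→10:36, out 17:34→17:36; 7 h 0 min
Total credited: 32 h 24 min.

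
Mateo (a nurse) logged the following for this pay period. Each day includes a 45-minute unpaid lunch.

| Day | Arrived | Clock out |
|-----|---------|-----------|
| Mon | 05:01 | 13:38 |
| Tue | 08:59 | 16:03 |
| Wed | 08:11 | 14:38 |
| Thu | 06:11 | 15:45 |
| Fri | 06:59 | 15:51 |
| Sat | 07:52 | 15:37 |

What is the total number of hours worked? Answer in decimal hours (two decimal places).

Mon: 05:01–13:38 = 8 h 37 min; less 45 min break → 7 h 52 min
Tue: 08:59–16:03 = 7 h 4 min; less 45 min break → 6 h 19 min
Wed: 08:11–14:38 = 6 h 27 min; less 45 min break → 5 h 42 min
Thu: 06:11–15:45 = 9 h 34 min; less 45 min break → 8 h 49 min
Fri: 06:59–15:51 = 8 h 52 min; less 45 min break → 8 h 7 min
Sat: 07:52–15:37 = 7 h 45 min; less 45 min break → 7 h 0 min
Total: 7 h 52 min + 6 h 19 min + 5 h 42 min + 8 h 49 min + 8 h 7 min + 7 h 0 min = 43 h 49 min.

43.82 hours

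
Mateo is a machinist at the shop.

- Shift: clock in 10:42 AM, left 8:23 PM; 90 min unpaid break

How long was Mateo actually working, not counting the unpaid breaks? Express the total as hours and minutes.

8 h 11 min

Shift: 10:42 AM–8:23 PM = 9 h 41 min; less 90 min break → 8 h 11 min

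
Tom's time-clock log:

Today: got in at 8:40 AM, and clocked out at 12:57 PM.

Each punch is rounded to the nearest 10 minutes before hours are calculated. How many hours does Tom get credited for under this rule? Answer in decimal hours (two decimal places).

4.33 hours

Today: in 8:40 AM→8:40 AM, out 12:57 PM→1:00 PM; 4 h 20 min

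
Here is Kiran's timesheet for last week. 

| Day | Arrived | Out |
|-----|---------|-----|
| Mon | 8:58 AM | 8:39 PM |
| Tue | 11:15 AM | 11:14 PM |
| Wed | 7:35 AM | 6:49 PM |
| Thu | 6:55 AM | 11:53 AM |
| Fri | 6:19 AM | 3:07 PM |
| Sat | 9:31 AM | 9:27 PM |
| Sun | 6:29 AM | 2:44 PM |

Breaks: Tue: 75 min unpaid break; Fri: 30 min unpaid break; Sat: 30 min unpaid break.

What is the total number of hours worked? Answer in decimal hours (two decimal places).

66.60 hours

Mon: 8:58 AM–8:39 PM = 11 h 41 min
Tue: 11:15 AM–11:14 PM = 11 h 59 min; less 75 min break → 10 h 44 min
Wed: 7:35 AM–6:49 PM = 11 h 14 min
Thu: 6:55 AM–11:53 AM = 4 h 58 min
Fri: 6:19 AM–3:07 PM = 8 h 48 min; less 30 min break → 8 h 18 min
Sat: 9:31 AM–9:27 PM = 11 h 56 min; less 30 min break → 11 h 26 min
Sun: 6:29 AM–2:44 PM = 8 h 15 min
Total: 11 h 41 min + 10 h 44 min + 11 h 14 min + 4 h 58 min + 8 h 18 min + 11 h 26 min + 8 h 15 min = 66 h 36 min.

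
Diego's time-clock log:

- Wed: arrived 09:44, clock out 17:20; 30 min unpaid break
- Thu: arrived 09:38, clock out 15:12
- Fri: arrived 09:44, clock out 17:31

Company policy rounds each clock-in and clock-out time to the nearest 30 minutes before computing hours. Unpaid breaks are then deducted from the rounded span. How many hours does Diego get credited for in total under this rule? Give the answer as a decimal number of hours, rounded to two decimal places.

21.00 hours

Wed: in 09:44→09:30, out 17:20→17:30; 8 h 0 min − 30 min = 7 h 30 min
Thu: in 09:38→09:30, out 15:12→15:00; 5 h 30 min
Fri: in 09:44→09:30, out 17:31→17:30; 8 h 0 min
Total credited: 21 h 0 min.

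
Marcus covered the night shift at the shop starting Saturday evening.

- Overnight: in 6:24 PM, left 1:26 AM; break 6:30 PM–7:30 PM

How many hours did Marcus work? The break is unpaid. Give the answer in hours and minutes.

Overnight: 6:24 PM → midnight = 5 h 36 min; midnight → 1:26 AM = 1 h 26 min; span 7 h 2 min; less 60 min break → 6 h 2 min

6 h 2 min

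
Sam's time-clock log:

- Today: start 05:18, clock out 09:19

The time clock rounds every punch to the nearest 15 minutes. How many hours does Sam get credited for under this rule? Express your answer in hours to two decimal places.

4.00 hours

Today: in 05:18→05:15, out 09:19→09:15; 4 h 0 min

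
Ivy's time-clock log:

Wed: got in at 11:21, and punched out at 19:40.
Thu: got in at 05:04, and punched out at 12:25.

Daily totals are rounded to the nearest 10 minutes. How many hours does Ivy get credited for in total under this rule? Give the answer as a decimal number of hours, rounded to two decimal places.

Wed: 11:21–19:40 = 8 h 19 min → rounds to 8 h 20 min
Thu: 05:04–12:25 = 7 h 21 min → rounds to 7 h 20 min
Total credited: 15 h 40 min.

15.67 hours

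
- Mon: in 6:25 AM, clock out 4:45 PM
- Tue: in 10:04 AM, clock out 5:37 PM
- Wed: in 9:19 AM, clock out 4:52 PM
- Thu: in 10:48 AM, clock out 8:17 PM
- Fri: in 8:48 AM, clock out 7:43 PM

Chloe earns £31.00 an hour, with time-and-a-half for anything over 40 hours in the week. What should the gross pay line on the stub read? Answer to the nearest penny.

Mon: 6:25 AM–4:45 PM = 10 h 20 min
Tue: 10:04 AM–5:37 PM = 7 h 33 min
Wed: 9:19 AM–4:52 PM = 7 h 33 min
Thu: 10:48 AM–8:17 PM = 9 h 29 min
Fri: 8:48 AM–7:43 PM = 10 h 55 min
Total worked: 45 h 50 min = 2750 min.
Regular 40 h 0 min = 2400 min at £31.00/h; overtime 5 h 50 min = 350 min at £46.50/h.
Pay = (2400 × £31.00 + 350 × £46.50) ÷ 60 = £1511.25.

£1511.25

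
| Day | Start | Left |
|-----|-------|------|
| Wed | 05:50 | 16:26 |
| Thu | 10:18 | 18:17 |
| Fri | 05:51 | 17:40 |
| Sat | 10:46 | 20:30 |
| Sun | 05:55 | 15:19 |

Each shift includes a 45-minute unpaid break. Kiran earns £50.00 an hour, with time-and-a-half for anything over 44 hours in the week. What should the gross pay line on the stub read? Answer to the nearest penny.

£2333.75

Wed: 05:50–16:26 = 10 h 36 min; less 45 min break → 9 h 51 min
Thu: 10:18–18:17 = 7 h 59 min; less 45 min break → 7 h 14 min
Fri: 05:51–17:40 = 11 h 49 min; less 45 min break → 11 h 4 min
Sat: 10:46–20:30 = 9 h 44 min; less 45 min break → 8 h 59 min
Sun: 05:55–15:19 = 9 h 24 min; less 45 min break → 8 h 39 min
Total worked: 45 h 47 min = 2747 min.
Regular 44 h 0 min = 2640 min at £50.00/h; overtime 1 h 47 min = 107 min at £75.00/h.
Pay = (2640 × £50.00 + 107 × £75.00) ÷ 60 = £2333.75.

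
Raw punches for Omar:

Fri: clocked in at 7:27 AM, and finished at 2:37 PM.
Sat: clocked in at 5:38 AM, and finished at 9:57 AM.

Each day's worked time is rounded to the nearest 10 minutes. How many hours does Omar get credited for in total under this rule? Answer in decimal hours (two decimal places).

11.50 hours

Fri: 7:27 AM–2:37 PM = 7 h 10 min → rounds to 7 h 10 min
Sat: 5:38 AM–9:57 AM = 4 h 19 min → rounds to 4 h 20 min
Total credited: 11 h 30 min.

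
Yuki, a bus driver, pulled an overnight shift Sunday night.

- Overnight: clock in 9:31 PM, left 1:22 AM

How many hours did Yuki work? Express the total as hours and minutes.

3 h 51 min

Overnight: 9:31 PM → midnight = 2 h 29 min; midnight → 1:22 AM = 1 h 22 min; span 3 h 51 min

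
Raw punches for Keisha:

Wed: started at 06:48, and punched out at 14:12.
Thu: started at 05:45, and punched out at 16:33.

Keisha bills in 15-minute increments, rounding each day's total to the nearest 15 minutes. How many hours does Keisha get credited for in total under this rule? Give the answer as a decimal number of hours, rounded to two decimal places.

Wed: 06:48–14:12 = 7 h 24 min → rounds to 7 h 30 min
Thu: 05:45–16:33 = 10 h 48 min → rounds to 10 h 45 min
Total credited: 18 h 15 min.

18.25 hours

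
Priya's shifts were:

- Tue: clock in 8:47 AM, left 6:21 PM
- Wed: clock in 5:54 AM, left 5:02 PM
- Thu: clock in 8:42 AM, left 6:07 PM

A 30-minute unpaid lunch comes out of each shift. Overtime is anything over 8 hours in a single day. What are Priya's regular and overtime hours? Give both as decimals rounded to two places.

Tue: 8:47 AM–6:21 PM = 9 h 34 min; less 30 min break → 9 h 4 min
Wed: 5:54 AM–5:02 PM = 11 h 8 min; less 30 min break → 10 h 38 min
Thu: 8:42 AM–6:07 PM = 9 h 25 min; less 30 min break → 8 h 55 min
Tue reg 8 h 0 min / OT 1 h 4 min; Wed reg 8 h 0 min / OT 2 h 38 min; Thu reg 8 h 0 min / OT 0 h 55 min.
Totals: regular 24 h 0 min, overtime 4 h 37 min.

Regular 24.00 hours, overtime 4.62 hours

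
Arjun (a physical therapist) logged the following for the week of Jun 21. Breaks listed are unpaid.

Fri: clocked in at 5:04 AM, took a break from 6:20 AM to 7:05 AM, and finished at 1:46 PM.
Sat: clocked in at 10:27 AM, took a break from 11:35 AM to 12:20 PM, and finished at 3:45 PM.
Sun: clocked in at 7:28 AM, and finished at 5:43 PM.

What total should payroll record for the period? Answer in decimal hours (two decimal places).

22.75 hours

Fri: 5:04 AM–1:46 PM = 8 h 42 min; less 45 min break → 7 h 57 min
Sat: 10:27 AM–3:45 PM = 5 h 18 min; less 45 min break → 4 h 33 min
Sun: 7:28 AM–5:43 PM = 10 h 15 min
Total: 7 h 57 min + 4 h 33 min + 10 h 15 min = 22 h 45 min.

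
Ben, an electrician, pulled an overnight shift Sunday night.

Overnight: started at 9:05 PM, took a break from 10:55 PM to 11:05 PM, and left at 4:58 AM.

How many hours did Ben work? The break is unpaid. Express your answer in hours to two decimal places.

7.72 hours

Overnight: 9:05 PM → midnight = 2 h 55 min; midnight → 4:58 AM = 4 h 58 min; span 7 h 53 min; less 10 min break → 7 h 43 min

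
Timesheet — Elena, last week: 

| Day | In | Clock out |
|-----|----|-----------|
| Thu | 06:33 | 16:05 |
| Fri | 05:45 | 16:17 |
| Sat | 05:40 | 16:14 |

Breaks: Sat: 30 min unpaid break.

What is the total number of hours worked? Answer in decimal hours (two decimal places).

Thu: 06:33–16:05 = 9 h 32 min
Fri: 05:45–16:17 = 10 h 32 min
Sat: 05:40–16:14 = 10 h 34 min; less 30 min break → 10 h 4 min
Total: 9 h 32 min + 10 h 32 min + 10 h 4 min = 30 h 8 min.

30.13 hours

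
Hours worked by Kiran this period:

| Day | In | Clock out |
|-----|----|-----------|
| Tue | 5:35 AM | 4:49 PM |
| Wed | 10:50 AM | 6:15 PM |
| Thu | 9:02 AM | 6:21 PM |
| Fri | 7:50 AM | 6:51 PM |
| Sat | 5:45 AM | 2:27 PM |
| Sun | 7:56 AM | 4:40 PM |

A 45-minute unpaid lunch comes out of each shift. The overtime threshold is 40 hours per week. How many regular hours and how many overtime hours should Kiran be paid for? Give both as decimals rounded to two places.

Tue: 5:35 AM–4:49 PM = 11 h 14 min; less 45 min break → 10 h 29 min
Wed: 10:50 AM–6:15 PM = 7 h 25 min; less 45 min break → 6 h 40 min
Thu: 9:02 AM–6:21 PM = 9 h 19 min; less 45 min break → 8 h 34 min
Fri: 7:50 AM–6:51 PM = 11 h 1 min; less 45 min break → 10 h 16 min
Sat: 5:45 AM–2:27 PM = 8 h 42 min; less 45 min break → 7 h 57 min
Sun: 7:56 AM–4:40 PM = 8 h 44 min; less 45 min break → 7 h 59 min
Total worked: 51 h 55 min = 51.92 h.
Threshold 40 h → overtime 11 h 55 min, regular 40 h 0 min.

Regular 40.00 hours, overtime 11.92 hours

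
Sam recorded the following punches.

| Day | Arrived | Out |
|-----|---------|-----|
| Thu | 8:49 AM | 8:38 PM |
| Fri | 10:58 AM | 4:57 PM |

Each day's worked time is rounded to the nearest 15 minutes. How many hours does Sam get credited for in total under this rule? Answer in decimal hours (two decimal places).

Thu: 8:49 AM–8:38 PM = 11 h 49 min → rounds to 11 h 45 min
Fri: 10:58 AM–4:57 PM = 5 h 59 min → rounds to 6 h 0 min
Total credited: 17 h 45 min.

17.75 hours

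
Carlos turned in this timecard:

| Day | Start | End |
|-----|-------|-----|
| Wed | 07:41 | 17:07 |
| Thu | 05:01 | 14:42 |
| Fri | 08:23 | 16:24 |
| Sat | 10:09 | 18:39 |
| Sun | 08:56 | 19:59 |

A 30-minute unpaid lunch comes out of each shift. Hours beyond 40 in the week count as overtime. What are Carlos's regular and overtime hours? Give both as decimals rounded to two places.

Regular 40.00 hours, overtime 4.18 hours

Wed: 07:41–17:07 = 9 h 26 min; less 30 min break → 8 h 56 min
Thu: 05:01–14:42 = 9 h 41 min; less 30 min break → 9 h 11 min
Fri: 08:23–16:24 = 8 h 1 min; less 30 min break → 7 h 31 min
Sat: 10:09–18:39 = 8 h 30 min; less 30 min break → 8 h 0 min
Sun: 08:56–19:59 = 11 h 3 min; less 30 min break → 10 h 33 min
Total worked: 44 h 11 min = 44.18 h.
Threshold 40 h → overtime 4 h 11 min, regular 40 h 0 min.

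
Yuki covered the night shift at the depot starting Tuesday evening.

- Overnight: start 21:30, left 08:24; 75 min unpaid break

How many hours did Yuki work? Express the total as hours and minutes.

Overnight: 21:30 → midnight = 2 h 30 min; midnight → 08:24 = 8 h 24 min; span 10 h 54 min; less 75 min break → 9 h 39 min

9 h 39 min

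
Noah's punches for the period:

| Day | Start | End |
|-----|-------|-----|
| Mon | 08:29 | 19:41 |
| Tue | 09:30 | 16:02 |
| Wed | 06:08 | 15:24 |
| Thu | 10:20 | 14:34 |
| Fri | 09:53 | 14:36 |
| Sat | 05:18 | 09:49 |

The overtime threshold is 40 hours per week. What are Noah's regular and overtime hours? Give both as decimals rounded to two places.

Regular 40.00 hours, overtime 0.47 hours

Mon: 08:29–19:41 = 11 h 12 min
Tue: 09:30–16:02 = 6 h 32 min
Wed: 06:08–15:24 = 9 h 16 min
Thu: 10:20–14:34 = 4 h 14 min
Fri: 09:53–14:36 = 4 h 43 min
Sat: 05:18–09:49 = 4 h 31 min
Total worked: 40 h 28 min = 40.47 h.
Threshold 40 h → overtime 0 h 28 min, regular 40 h 0 min.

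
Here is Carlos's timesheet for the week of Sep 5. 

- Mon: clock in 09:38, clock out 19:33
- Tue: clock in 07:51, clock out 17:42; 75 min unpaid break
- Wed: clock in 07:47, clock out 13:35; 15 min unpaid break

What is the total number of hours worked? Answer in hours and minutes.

Mon: 09:38–19:33 = 9 h 55 min
Tue: 07:51–17:42 = 9 h 51 min; less 75 min break → 8 h 36 min
Wed: 07:47–13:35 = 5 h 48 min; less 15 min break → 5 h 33 min
Total: 9 h 55 min + 8 h 36 min + 5 h 33 min = 24 h 4 min.

24 h 4 min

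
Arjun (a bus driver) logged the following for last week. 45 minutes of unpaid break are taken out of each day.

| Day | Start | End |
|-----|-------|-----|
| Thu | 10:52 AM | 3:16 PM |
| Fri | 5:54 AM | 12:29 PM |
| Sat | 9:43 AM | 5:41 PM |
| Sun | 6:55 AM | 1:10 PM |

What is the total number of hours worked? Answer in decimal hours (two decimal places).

22.20 hours

Thu: 10:52 AM–3:16 PM = 4 h 24 min; less 45 min break → 3 h 39 min
Fri: 5:54 AM–12:29 PM = 6 h 35 min; less 45 min break → 5 h 50 min
Sat: 9:43 AM–5:41 PM = 7 h 58 min; less 45 min break → 7 h 13 min
Sun: 6:55 AM–1:10 PM = 6 h 15 min; less 45 min break → 5 h 30 min
Total: 3 h 39 min + 5 h 50 min + 7 h 13 min + 5 h 30 min = 22 h 12 min.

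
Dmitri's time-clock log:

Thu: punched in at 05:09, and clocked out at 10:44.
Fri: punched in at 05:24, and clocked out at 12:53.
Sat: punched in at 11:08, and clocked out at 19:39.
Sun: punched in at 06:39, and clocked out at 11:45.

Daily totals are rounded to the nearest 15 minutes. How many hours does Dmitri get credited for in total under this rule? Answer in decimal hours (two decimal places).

Thu: 05:09–10:44 = 5 h 35 min → rounds to 5 h 30 min
Fri: 05:24–12:53 = 7 h 29 min → rounds to 7 h 30 min
Sat: 11:08–19:39 = 8 h 31 min → rounds to 8 h 30 min
Sun: 06:39–11:45 = 5 h 6 min → rounds to 5 h 0 min
Total credited: 26 h 30 min.

26.50 hours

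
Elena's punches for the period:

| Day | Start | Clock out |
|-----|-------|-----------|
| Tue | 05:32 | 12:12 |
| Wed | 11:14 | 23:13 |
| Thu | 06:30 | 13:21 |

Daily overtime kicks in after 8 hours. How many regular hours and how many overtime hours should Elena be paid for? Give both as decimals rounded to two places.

Regular 21.52 hours, overtime 3.98 hours

Tue: 05:32–12:12 = 6 h 40 min
Wed: 11:14–23:13 = 11 h 59 min
Thu: 06:30–13:21 = 6 h 51 min
Tue reg 6 h 40 min / OT 0 h 0 min; Wed reg 8 h 0 min / OT 3 h 59 min; Thu reg 6 h 51 min / OT 0 h 0 min.
Totals: regular 21 h 31 min, overtime 3 h 59 min.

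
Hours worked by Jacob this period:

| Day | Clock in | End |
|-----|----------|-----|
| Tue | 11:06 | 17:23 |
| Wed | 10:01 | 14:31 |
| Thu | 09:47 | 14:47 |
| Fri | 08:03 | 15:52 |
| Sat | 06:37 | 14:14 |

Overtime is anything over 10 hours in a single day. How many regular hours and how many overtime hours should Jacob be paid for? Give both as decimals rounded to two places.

Regular 31.22 hours, overtime 0.00 hours

Tue: 11:06–17:23 = 6 h 17 min
Wed: 10:01–14:31 = 4 h 30 min
Thu: 09:47–14:47 = 5 h 0 min
Fri: 08:03–15:52 = 7 h 49 min
Sat: 06:37–14:14 = 7 h 37 min
Tue reg 6 h 17 min / OT 0 h 0 min; Wed reg 4 h 30 min / OT 0 h 0 min; Thu reg 5 h 0 min / OT 0 h 0 min; Fri reg 7 h 49 min / OT 0 h 0 min; Sat reg 7 h 37 min / OT 0 h 0 min.
Totals: regular 31 h 13 min, overtime 0 h 0 min.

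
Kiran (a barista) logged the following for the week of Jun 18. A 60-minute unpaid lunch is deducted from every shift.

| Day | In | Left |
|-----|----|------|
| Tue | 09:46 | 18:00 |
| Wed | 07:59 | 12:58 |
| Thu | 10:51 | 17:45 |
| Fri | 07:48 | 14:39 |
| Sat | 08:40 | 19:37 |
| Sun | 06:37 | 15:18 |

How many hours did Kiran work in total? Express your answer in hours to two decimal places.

40.60 hours

Tue: 09:46–18:00 = 8 h 14 min; less 60 min break → 7 h 14 min
Wed: 07:59–12:58 = 4 h 59 min; less 60 min break → 3 h 59 min
Thu: 10:51–17:45 = 6 h 54 min; less 60 min break → 5 h 54 min
Fri: 07:48–14:39 = 6 h 51 min; less 60 min break → 5 h 51 min
Sat: 08:40–19:37 = 10 h 57 min; less 60 min break → 9 h 57 min
Sun: 06:37–15:18 = 8 h 41 min; less 60 min break → 7 h 41 min
Total: 7 h 14 min + 3 h 59 min + 5 h 54 min + 5 h 51 min + 9 h 57 min + 7 h 41 min = 40 h 36 min.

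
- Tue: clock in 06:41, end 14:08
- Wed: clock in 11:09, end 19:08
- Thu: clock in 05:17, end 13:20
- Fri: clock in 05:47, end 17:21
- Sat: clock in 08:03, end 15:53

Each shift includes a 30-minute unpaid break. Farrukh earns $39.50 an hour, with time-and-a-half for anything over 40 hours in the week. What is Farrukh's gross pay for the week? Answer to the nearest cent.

Tue: 06:41–14:08 = 7 h 27 min; less 30 min break → 6 h 57 min
Wed: 11:09–19:08 = 7 h 59 min; less 30 min break → 7 h 29 min
Thu: 05:17–13:20 = 8 h 3 min; less 30 min break → 7 h 33 min
Fri: 05:47–17:21 = 11 h 34 min; less 30 min break → 11 h 4 min
Sat: 08:03–15:53 = 7 h 50 min; less 30 min break → 7 h 20 min
Total worked: 40 h 23 min = 2423 min.
Regular 40 h 0 min = 2400 min at $39.50/h; overtime 0 h 23 min = 23 min at $59.25/h.
Pay = (2400 × $39.50 + 23 × $59.25) ÷ 60 = $1602.71.

$1602.71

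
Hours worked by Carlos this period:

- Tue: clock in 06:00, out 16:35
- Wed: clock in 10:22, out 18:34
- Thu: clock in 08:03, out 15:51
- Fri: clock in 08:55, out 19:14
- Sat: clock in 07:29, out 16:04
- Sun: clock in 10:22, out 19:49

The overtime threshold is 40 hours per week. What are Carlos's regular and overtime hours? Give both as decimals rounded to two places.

Regular 40.00 hours, overtime 14.93 hours

Tue: 06:00–16:35 = 10 h 35 min
Wed: 10:22–18:34 = 8 h 12 min
Thu: 08:03–15:51 = 7 h 48 min
Fri: 08:55–19:14 = 10 h 19 min
Sat: 07:29–16:04 = 8 h 35 min
Sun: 10:22–19:49 = 9 h 27 min
Total worked: 54 h 56 min = 54.93 h.
Threshold 40 h → overtime 14 h 56 min, regular 40 h 0 min.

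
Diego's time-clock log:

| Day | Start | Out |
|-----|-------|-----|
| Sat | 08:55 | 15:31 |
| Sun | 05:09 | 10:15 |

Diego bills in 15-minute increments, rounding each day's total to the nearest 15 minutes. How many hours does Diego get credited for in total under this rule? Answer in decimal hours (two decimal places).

Sat: 08:55–15:31 = 6 h 36 min → rounds to 6 h 30 min
Sun: 05:09–10:15 = 5 h 6 min → rounds to 5 h 0 min
Total credited: 11 h 30 min.

11.50 hours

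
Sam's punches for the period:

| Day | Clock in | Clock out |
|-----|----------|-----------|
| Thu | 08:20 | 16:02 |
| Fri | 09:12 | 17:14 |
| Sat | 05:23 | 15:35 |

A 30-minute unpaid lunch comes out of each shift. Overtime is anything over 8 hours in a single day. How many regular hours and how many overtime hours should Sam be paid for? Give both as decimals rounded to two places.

Regular 22.73 hours, overtime 1.70 hours

Thu: 08:20–16:02 = 7 h 42 min; less 30 min break → 7 h 12 min
Fri: 09:12–17:14 = 8 h 2 min; less 30 min break → 7 h 32 min
Sat: 05:23–15:35 = 10 h 12 min; less 30 min break → 9 h 42 min
Thu reg 7 h 12 min / OT 0 h 0 min; Fri reg 7 h 32 min / OT 0 h 0 min; Sat reg 8 h 0 min / OT 1 h 42 min.
Totals: regular 22 h 44 min, overtime 1 h 42 min.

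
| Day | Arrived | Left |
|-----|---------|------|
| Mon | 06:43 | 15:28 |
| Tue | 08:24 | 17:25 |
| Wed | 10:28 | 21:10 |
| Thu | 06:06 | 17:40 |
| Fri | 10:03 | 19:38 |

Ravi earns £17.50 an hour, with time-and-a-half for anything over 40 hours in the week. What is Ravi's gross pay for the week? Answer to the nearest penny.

Mon: 06:43–15:28 = 8 h 45 min
Tue: 08:24–17:25 = 9 h 1 min
Wed: 10:28–21:10 = 10 h 42 min
Thu: 06:06–17:40 = 11 h 34 min
Fri: 10:03–19:38 = 9 h 35 min
Total worked: 49 h 37 min = 2977 min.
Regular 40 h 0 min = 2400 min at £17.50/h; overtime 9 h 37 min = 577 min at £26.25/h.
Pay = (2400 × £17.50 + 577 × £26.25) ÷ 60 = £952.44.

£952.44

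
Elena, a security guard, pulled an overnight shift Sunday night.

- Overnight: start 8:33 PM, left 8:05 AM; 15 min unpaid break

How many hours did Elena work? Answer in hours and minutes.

Overnight: 8:33 PM → midnight = 3 h 27 min; midnight → 8:05 AM = 8 h 5 min; span 11 h 32 min; less 15 min break → 11 h 17 min

11 h 17 min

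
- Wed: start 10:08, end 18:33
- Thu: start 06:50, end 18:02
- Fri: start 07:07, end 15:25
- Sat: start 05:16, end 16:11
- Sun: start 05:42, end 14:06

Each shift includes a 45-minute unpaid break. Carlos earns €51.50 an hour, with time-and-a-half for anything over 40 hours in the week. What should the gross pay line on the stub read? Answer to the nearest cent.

€2329.09

Wed: 10:08–18:33 = 8 h 25 min; less 45 min break → 7 h 40 min
Thu: 06:50–18:02 = 11 h 12 min; less 45 min break → 10 h 27 min
Fri: 07:07–15:25 = 8 h 18 min; less 45 min break → 7 h 33 min
Sat: 05:16–16:11 = 10 h 55 min; less 45 min break → 10 h 10 min
Sun: 05:42–14:06 = 8 h 24 min; less 45 min break → 7 h 39 min
Total worked: 43 h 29 min = 2609 min.
Regular 40 h 0 min = 2400 min at €51.50/h; overtime 3 h 29 min = 209 min at €77.25/h.
Pay = (2400 × €51.50 + 209 × €77.25) ÷ 60 = €2329.09.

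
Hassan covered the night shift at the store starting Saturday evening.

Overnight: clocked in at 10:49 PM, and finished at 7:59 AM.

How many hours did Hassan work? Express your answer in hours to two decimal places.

Overnight: 10:49 PM → midnight = 1 h 11 min; midnight → 7:59 AM = 7 h 59 min; span 9 h 10 min

9.17 hours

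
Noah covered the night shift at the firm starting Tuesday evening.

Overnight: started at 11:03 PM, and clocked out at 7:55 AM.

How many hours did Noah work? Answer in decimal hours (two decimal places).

Overnight: 11:03 PM → midnight = 0 h 57 min; midnight → 7:55 AM = 7 h 55 min; span 8 h 52 min

8.87 hours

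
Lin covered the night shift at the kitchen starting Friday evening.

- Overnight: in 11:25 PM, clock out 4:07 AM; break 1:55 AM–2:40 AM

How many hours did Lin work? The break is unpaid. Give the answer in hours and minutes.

3 h 57 min

Overnight: 11:25 PM → midnight = 0 h 35 min; midnight → 4:07 AM = 4 h 7 min; span 4 h 42 min; less 45 min break → 3 h 57 min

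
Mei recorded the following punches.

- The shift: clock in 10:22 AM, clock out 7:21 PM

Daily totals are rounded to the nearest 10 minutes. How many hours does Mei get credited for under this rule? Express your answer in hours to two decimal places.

9.00 hours

The shift: 10:22 AM–7:21 PM = 8 h 59 min → rounds to 9 h 0 min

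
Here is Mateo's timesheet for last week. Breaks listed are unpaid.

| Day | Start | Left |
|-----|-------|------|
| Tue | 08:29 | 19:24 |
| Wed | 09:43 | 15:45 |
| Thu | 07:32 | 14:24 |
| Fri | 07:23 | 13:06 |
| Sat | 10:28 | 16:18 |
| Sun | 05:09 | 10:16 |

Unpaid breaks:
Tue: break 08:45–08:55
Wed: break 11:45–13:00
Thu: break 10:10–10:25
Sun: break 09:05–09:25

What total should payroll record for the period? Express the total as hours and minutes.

38 h 29 min

Tue: 08:29–19:24 = 10 h 55 min; less 10 min break → 10 h 45 min
Wed: 09:43–15:45 = 6 h 2 min; less 75 min break → 4 h 47 min
Thu: 07:32–14:24 = 6 h 52 min; less 15 min break → 6 h 37 min
Fri: 07:23–13:06 = 5 h 43 min
Sat: 10:28–16:18 = 5 h 50 min
Sun: 05:09–10:16 = 5 h 7 min; less 20 min break → 4 h 47 min
Total: 10 h 45 min + 4 h 47 min + 6 h 37 min + 5 h 43 min + 5 h 50 min + 4 h 47 min = 38 h 29 min.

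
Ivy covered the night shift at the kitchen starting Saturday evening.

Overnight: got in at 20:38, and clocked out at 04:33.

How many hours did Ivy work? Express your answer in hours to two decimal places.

Overnight: 20:38 → midnight = 3 h 22 min; midnight → 04:33 = 4 h 33 min; span 7 h 55 min

7.92 hours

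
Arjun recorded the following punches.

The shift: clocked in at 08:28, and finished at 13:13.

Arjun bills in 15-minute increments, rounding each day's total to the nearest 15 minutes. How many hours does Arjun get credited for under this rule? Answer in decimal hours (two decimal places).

4.75 hours

The shift: 08:28–13:13 = 4 h 45 min → rounds to 4 h 45 min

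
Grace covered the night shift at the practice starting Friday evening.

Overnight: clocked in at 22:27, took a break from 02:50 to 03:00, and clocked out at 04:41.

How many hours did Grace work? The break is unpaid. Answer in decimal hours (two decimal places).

6.07 hours

Overnight: 22:27 → midnight = 1 h 33 min; midnight → 04:41 = 4 h 41 min; span 6 h 14 min; less 10 min break → 6 h 4 min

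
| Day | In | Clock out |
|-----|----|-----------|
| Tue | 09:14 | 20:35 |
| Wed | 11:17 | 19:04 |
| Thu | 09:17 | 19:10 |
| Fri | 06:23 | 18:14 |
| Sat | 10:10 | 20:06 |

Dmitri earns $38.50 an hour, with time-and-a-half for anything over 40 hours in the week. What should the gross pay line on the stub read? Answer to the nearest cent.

Tue: 09:14–20:35 = 11 h 21 min
Wed: 11:17–19:04 = 7 h 47 min
Thu: 09:17–19:10 = 9 h 53 min
Fri: 06:23–18:14 = 11 h 51 min
Sat: 10:10–20:06 = 9 h 56 min
Total worked: 50 h 48 min = 3048 min.
Regular 40 h 0 min = 2400 min at $38.50/h; overtime 10 h 48 min = 648 min at $57.75/h.
Pay = (2400 × $38.50 + 648 × $57.75) ÷ 60 = $2163.70.

$2163.70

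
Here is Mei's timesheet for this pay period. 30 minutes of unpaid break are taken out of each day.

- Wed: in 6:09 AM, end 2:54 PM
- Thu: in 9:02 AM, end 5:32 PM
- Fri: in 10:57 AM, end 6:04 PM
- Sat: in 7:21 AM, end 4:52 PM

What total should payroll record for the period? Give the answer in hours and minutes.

31 h 53 min

Wed: 6:09 AM–2:54 PM = 8 h 45 min; less 30 min break → 8 h 15 min
Thu: 9:02 AM–5:32 PM = 8 h 30 min; less 30 min break → 8 h 0 min
Fri: 10:57 AM–6:04 PM = 7 h 7 min; less 30 min break → 6 h 37 min
Sat: 7:21 AM–4:52 PM = 9 h 31 min; less 30 min break → 9 h 1 min
Total: 8 h 15 min + 8 h 0 min + 6 h 37 min + 9 h 1 min = 31 h 53 min.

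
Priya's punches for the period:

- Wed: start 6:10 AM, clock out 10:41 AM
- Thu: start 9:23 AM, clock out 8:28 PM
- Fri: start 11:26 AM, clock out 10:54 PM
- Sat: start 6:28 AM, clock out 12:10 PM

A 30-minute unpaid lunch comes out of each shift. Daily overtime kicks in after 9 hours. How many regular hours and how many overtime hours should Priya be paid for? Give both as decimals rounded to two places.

Wed: 6:10 AM–10:41 AM = 4 h 31 min; less 30 min break → 4 h 1 min
Thu: 9:23 AM–8:28 PM = 11 h 5 min; less 30 min break → 10 h 35 min
Fri: 11:26 AM–10:54 PM = 11 h 28 min; less 30 min break → 10 h 58 min
Sat: 6:28 AM–12:10 PM = 5 h 42 min; less 30 min break → 5 h 12 min
Wed reg 4 h 1 min / OT 0 h 0 min; Thu reg 9 h 0 min / OT 1 h 35 min; Fri reg 9 h 0 min / OT 1 h 58 min; Sat reg 5 h 12 min / OT 0 h 0 min.
Totals: regular 27 h 13 min, overtime 3 h 33 min.

Regular 27.22 hours, overtime 3.55 hours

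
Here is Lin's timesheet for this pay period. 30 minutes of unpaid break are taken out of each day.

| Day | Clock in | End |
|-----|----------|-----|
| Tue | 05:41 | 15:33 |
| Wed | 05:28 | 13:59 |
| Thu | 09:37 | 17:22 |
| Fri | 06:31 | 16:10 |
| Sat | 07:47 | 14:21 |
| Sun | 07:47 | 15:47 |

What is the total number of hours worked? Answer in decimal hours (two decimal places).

47.35 hours

Tue: 05:41–15:33 = 9 h 52 min; less 30 min break → 9 h 22 min
Wed: 05:28–13:59 = 8 h 31 min; less 30 min break → 8 h 1 min
Thu: 09:37–17:22 = 7 h 45 min; less 30 min break → 7 h 15 min
Fri: 06:31–16:10 = 9 h 39 min; less 30 min break → 9 h 9 min
Sat: 07:47–14:21 = 6 h 34 min; less 30 min break → 6 h 4 min
Sun: 07:47–15:47 = 8 h 0 min; less 30 min break → 7 h 30 min
Total: 9 h 22 min + 8 h 1 min + 7 h 15 min + 9 h 9 min + 6 h 4 min + 7 h 30 min = 47 h 21 min.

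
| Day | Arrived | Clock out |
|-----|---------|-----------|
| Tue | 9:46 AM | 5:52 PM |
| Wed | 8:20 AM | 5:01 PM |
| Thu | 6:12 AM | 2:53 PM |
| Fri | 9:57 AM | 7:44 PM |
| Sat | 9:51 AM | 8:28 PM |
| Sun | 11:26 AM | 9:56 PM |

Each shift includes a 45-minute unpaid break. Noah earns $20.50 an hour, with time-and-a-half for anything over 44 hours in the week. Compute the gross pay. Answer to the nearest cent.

$1143.90

Tue: 9:46 AM–5:52 PM = 8 h 6 min; less 45 min break → 7 h 21 min
Wed: 8:20 AM–5:01 PM = 8 h 41 min; less 45 min break → 7 h 56 min
Thu: 6:12 AM–2:53 PM = 8 h 41 min; less 45 min break → 7 h 56 min
Fri: 9:57 AM–7:44 PM = 9 h 47 min; less 45 min break → 9 h 2 min
Sat: 9:51 AM–8:28 PM = 10 h 37 min; less 45 min break → 9 h 52 min
Sun: 11:26 AM–9:56 PM = 10 h 30 min; less 45 min break → 9 h 45 min
Total worked: 51 h 52 min = 3112 min.
Regular 44 h 0 min = 2640 min at $20.50/h; overtime 7 h 52 min = 472 min at $30.75/h.
Pay = (2640 × $20.50 + 472 × $30.75) ÷ 60 = $1143.90.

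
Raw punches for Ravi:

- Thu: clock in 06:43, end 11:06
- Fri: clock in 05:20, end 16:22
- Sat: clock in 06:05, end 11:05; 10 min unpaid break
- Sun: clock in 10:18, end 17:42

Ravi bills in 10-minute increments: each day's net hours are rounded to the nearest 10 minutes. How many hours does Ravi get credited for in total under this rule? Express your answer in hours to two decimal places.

Thu: 06:43–11:06 = 4 h 23 min → rounds to 4 h 20 min
Fri: 05:20–16:22 = 11 h 2 min → rounds to 11 h 0 min
Sat: 06:05–11:05 = 5 h 0 min − 10 min = 4 h 50 min → rounds to 4 h 50 min
Sun: 10:18–17:42 = 7 h 24 min → rounds to 7 h 20 min
Total credited: 27 h 30 min.

27.50 hours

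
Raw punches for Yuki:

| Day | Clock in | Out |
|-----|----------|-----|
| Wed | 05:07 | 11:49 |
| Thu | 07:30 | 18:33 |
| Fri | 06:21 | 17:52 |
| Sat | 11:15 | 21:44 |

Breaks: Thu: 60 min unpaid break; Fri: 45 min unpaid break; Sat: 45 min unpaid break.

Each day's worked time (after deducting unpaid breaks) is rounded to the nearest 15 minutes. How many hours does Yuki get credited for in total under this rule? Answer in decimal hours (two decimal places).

37.25 hours

Wed: 05:07–11:49 = 6 h 42 min → rounds to 6 h 45 min
Thu: 07:30–18:33 = 11 h 3 min − 60 min = 10 h 3 min → rounds to 10 h 0 min
Fri: 06:21–17:52 = 11 h 31 min − 45 min = 10 h 46 min → rounds to 10 h 45 min
Sat: 11:15–21:44 = 10 h 29 min − 45 min = 9 h 44 min → rounds to 9 h 45 min
Total credited: 37 h 15 min.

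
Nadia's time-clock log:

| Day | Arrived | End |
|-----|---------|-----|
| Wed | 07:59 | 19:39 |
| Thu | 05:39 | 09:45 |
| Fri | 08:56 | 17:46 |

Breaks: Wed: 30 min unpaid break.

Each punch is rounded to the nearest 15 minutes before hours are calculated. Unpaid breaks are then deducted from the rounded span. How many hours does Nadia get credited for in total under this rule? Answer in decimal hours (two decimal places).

24.00 hours

Wed: in 07:59→08:00, out 19:39→19:45; 11 h 45 min − 30 min = 11 h 15 min
Thu: in 05:39→05:45, out 09:45→09:45; 4 h 0 min
Fri: in 08:56→09:00, out 17:46→17:45; 8 h 45 min
Total credited: 24 h 0 min.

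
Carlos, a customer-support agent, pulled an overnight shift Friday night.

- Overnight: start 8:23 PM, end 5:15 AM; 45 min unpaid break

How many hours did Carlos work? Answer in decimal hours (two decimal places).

8.12 hours

Overnight: 8:23 PM → midnight = 3 h 37 min; midnight → 5:15 AM = 5 h 15 min; span 8 h 52 min; less 45 min break → 8 h 7 min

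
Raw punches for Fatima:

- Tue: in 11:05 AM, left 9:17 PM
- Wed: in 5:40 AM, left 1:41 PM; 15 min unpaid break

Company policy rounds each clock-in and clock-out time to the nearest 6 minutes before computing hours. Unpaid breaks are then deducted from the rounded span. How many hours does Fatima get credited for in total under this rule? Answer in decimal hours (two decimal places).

17.95 hours

Tue: in 11:05 AM→11:06 AM, out 9:17 PM→9:18 PM; 10 h 12 min
Wed: in 5:40 AM→5:42 AM, out 1:41 PM→1:42 PM; 8 h 0 min − 15 min = 7 h 45 min
Total credited: 17 h 57 min.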